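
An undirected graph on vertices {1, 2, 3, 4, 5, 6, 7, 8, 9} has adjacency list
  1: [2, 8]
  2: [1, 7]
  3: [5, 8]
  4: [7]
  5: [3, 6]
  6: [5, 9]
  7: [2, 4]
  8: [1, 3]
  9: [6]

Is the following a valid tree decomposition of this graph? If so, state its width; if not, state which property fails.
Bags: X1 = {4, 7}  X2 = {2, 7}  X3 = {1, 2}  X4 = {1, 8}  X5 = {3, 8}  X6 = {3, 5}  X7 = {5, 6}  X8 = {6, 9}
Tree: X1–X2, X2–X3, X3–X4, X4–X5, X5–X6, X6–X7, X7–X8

Yes; width 1.

Checking the three conditions: (i) the bags cover all of {1, 2, 3, 4, 5, 6, 7, 8, 9}; (ii) for each edge, some bag contains both endpoints; (iii) the bags containing any fixed vertex form a subtree. All hold, so the decomposition is valid with width 2 − 1 = 1.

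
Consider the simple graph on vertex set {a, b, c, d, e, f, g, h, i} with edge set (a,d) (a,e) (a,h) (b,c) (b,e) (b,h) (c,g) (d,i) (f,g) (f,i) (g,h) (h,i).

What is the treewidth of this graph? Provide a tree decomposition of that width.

Treewidth 3.
One such decomposition:
Bags: B1 = {b, c, e, g}  B2 = {b, e, g, h}  B3 = {a, e, g, h}  B4 = {a, f, g, h}  B5 = {a, f, h, i}  B6 = {a, d, f, i}
Tree: B1–B2, B2–B3, B3–B4, B4–B5, B5–B6

Every bag has size at most 4, so the width is 4 − 1 = 3 and tw(G) ≤ 3. For the lower bound: the 4 vertex sets {b,c,e}, {g}, {h}, {a,d,f,i} are disjoint, each induces a connected subgraph, and every pair is joined by at least one edge of G. Contracting each set to a single vertex therefore yields K_{4} as a minor, and since treewidth is minor-monotone, tw(G) ≥ tw(K_{4}) = 3. Combining the bounds, tw(G) = 3.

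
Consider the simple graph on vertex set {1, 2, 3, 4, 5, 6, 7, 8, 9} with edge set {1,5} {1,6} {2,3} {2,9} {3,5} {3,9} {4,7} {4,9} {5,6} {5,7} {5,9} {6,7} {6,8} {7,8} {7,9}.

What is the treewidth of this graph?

A width-2 tree decomposition is:
Bags: B1 = {3, 5, 9}  B2 = {5, 7, 9}  B3 = {2, 3, 9}  B4 = {5, 6, 7}  B5 = {4, 7, 9}  B6 = {6, 7, 8}  B7 = {1, 5, 6}
Tree: B1–B2, B1–B3, B2–B4, B2–B5, B4–B6, B4–B7
Every bag has size at most 3, so the width is 3 − 1 = 2 and tw(G) ≤ 2. Conversely, {6, 7, 8} is a clique of size 3, and the vertices of any clique must share a bag in every tree decomposition; so some bag has ≥ 3 vertices and tw(G) ≥ 2. The upper and lower bounds meet at 2, so that is the treewidth.

2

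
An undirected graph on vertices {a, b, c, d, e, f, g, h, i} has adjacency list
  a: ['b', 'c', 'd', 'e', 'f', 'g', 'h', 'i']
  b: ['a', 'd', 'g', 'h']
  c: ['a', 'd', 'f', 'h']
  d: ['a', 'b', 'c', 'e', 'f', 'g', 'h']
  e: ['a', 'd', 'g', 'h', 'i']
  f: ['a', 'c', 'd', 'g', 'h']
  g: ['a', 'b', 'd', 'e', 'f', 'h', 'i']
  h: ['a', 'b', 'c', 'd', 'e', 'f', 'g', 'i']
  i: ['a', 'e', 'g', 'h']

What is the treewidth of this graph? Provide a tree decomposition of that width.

Each bag holds 5 vertices, so the decomposition has width 4, which upper-bounds the treewidth. For the lower bound, the 5 vertices {a, d, e, g, h} are pairwise adjacent, and any tree decomposition puts a clique entirely inside one bag — forcing width ≥ 4. The upper and lower bounds meet at 4, so that is the treewidth.

Treewidth 4.
One such decomposition:
Bags: B1 = {a, d, f, g, h}  B2 = {a, d, e, g, h}  B3 = {a, b, d, g, h}  B4 = {a, c, d, f, h}  B5 = {a, e, g, h, i}
Tree: B1–B2, B2–B3, B1–B4, B2–B5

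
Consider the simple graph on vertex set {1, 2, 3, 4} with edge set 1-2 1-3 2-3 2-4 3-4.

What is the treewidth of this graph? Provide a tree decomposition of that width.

Each bag holds 3 vertices, so the decomposition has width 2, which upper-bounds the treewidth. For the lower bound, the 3 vertices {1, 2, 3} are pairwise adjacent, and any tree decomposition puts a clique entirely inside one bag — forcing width ≥ 2. The upper and lower bounds meet at 2, so that is the treewidth.

Treewidth 2.
One such decomposition:
Bags: B1 = {2, 3, 4}  B2 = {1, 2, 3}
Tree: B1–B2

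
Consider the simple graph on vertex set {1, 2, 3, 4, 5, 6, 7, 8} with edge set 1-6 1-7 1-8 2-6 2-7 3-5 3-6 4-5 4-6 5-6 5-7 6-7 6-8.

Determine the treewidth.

2

A width-2 tree decomposition is:
Bags: B1 = {5, 6, 7}  B2 = {4, 5, 6}  B3 = {1, 6, 7}  B4 = {3, 5, 6}  B5 = {2, 6, 7}  B6 = {1, 6, 8}
Tree: B1–B2, B1–B3, B2–B4, B1–B5, B3–B6
Every bag has size at most 3, so the width is 3 − 1 = 2 and tw(G) ≤ 2. For the lower bound, the 3 vertices {1, 6, 8} are pairwise adjacent, and any tree decomposition puts a clique entirely inside one bag — forcing width ≥ 2. Combining the bounds, tw(G) = 2.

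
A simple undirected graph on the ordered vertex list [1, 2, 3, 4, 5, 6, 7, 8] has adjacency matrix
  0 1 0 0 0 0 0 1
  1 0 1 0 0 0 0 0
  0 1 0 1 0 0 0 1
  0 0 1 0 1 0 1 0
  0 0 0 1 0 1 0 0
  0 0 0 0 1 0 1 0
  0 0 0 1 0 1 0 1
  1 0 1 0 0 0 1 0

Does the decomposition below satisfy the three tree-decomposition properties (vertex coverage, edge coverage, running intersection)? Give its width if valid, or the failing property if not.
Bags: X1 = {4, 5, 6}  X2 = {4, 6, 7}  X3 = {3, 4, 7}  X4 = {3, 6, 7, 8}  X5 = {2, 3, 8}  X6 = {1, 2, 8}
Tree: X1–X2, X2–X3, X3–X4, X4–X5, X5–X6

A tree decomposition must satisfy three properties: every vertex lies in some bag; for every edge, both endpoints lie together in some bag; and for every vertex, the bags containing it form a connected subtree. Here bags containing vertex 6 are not connected in the tree, so the decomposition is invalid.

No — bags containing vertex 6 are not connected in the tree.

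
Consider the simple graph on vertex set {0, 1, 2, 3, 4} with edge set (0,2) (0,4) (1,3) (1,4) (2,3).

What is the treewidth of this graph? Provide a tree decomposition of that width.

Each bag holds 3 vertices, so the decomposition has width 2, which upper-bounds the treewidth. Since 2–0–4–1–3–2 is a cycle in G, G is not acyclic. Forests are exactly the graphs of treewidth ≤ 1, so tw(G) ≥ 2. Hence tw(G) = 2 exactly.

Treewidth 2.
One optimal decomposition is:
Bags: B1 = {0, 2, 4}  B2 = {1, 2, 4}  B3 = {1, 2, 3}
Tree: B1–B2, B2–B3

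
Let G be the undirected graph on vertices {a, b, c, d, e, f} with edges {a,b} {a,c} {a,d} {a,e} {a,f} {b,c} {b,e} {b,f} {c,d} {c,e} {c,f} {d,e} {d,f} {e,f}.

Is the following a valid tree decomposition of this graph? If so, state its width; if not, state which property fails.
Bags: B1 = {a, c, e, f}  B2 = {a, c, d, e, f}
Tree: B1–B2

No — vertex b appears in no bag.

A tree decomposition must satisfy three properties: every vertex lies in some bag; for every edge, both endpoints lie together in some bag; and for every vertex, the bags containing it form a connected subtree. Here vertex b appears in no bag, so the decomposition is invalid.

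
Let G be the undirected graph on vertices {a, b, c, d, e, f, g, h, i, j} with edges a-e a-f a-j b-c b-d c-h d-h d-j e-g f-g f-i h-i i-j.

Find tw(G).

A width-2 tree decomposition is:
Bags: B1 = {a, e, g}  B2 = {a, f, g}  B3 = {a, f, j}  B4 = {f, i, j}  B5 = {d, i, j}  B6 = {d, h, i}  B7 = {b, d, h}  B8 = {b, c, h}
Tree: B1–B2, B2–B3, B3–B4, B4–B5, B5–B6, B6–B7, B7–B8
Every bag has size at most 3, so the width is 3 − 1 = 2 and tw(G) ≤ 2. For the lower bound, G contains the cycle e–g–f–a–e, so G is not a forest; only forests have treewidth ≤ 1, hence tw(G) ≥ 2. Therefore the treewidth is 2.

2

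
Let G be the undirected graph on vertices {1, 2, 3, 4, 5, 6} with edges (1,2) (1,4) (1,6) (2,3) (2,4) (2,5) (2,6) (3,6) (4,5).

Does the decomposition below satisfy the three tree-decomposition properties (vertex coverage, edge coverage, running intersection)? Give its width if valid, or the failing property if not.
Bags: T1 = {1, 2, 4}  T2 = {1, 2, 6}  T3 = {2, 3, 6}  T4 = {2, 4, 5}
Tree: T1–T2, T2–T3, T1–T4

Yes; width 2.

Vertex coverage: the bags together contain {1, 2, 3, 4, 5, 6}, the full vertex set. Edge coverage: each edge of G has both endpoints in at least one bag. Running intersection: for every vertex, the bags containing it form a connected subtree. All three properties hold, so this is a valid tree decomposition of width max|bag| − 1 = 2, and hence tw(G) ≤ 2.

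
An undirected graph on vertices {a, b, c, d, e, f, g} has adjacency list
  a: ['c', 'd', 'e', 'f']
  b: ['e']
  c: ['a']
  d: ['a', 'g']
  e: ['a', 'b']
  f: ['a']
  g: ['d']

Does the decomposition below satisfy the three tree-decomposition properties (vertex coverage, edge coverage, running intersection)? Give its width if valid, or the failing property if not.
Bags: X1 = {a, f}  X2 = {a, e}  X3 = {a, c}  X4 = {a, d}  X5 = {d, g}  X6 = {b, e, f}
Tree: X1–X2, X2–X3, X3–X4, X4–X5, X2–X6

A tree decomposition must satisfy three properties: every vertex lies in some bag; for every edge, both endpoints lie together in some bag; and for every vertex, the bags containing it form a connected subtree. Here bags containing vertex f are not connected in the tree, so the decomposition is invalid.

No — bags containing vertex f are not connected in the tree.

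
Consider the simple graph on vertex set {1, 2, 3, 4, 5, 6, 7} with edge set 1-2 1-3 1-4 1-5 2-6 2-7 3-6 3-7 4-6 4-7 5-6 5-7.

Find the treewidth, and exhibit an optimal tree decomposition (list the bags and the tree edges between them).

Treewidth 3.
One optimal decomposition is:
Bags: B1 = {1, 4, 6, 7}  B2 = {1, 5, 6, 7}  B3 = {1, 3, 6, 7}  B4 = {1, 2, 6, 7}
Tree: B1–B2, B2–B3, B3–B4

Each bag holds 4 vertices, so the decomposition has width 3, which upper-bounds the treewidth. For the lower bound: the 4 vertex sets {4,6}, {1,5}, {7}, {3} are disjoint, each induces a connected subgraph, and every pair is joined by at least one edge of G. Contracting each set to a single vertex therefore yields K_{4} as a minor, and since treewidth is minor-monotone, tw(G) ≥ tw(K_{4}) = 3. Combining the bounds, tw(G) = 3.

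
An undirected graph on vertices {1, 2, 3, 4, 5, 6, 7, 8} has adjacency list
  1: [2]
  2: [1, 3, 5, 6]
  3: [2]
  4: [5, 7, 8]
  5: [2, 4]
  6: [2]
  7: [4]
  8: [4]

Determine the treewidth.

A width-1 tree decomposition is:
Bags: B1 = {2, 3}  B2 = {2, 5}  B3 = {4, 5}  B4 = {4, 7}  B5 = {4, 8}  B6 = {1, 2}  B7 = {2, 6}
Tree: B1–B2, B2–B3, B3–B4, B3–B5, B2–B6, B2–B7
Each bag holds 2 vertices, so the decomposition has width 1, which upper-bounds the treewidth. G has an edge, so its treewidth is at least 1. Hence tw(G) = 1 exactly.

1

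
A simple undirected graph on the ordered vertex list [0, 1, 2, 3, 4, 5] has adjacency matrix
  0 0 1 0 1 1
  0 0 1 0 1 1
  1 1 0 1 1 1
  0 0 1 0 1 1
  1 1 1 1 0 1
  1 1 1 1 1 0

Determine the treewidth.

A width-3 tree decomposition is:
Bags: B1 = {1, 2, 4, 5}  B2 = {0, 2, 4, 5}  B3 = {2, 3, 4, 5}
Tree: B1–B2, B2–B3
Each bag holds 4 vertices, so the decomposition has width 3, which upper-bounds the treewidth. On the other hand G contains the 4-clique {0, 2, 4, 5}. A clique must lie in a single bag of any decomposition, so no decomposition can have width below 3. Hence tw(G) = 3 exactly.

3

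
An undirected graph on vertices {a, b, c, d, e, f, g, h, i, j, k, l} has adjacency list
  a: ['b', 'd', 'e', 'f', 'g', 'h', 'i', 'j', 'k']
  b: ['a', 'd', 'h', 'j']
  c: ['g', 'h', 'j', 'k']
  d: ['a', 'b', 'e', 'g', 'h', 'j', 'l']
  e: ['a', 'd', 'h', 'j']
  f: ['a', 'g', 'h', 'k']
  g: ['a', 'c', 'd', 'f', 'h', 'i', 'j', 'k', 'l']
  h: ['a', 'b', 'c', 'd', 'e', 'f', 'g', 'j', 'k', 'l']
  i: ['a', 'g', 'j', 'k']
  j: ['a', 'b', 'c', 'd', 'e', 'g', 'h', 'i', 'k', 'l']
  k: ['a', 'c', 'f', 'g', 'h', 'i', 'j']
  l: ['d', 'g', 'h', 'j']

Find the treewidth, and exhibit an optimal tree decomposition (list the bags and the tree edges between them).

Treewidth 4.
One optimal decomposition is:
Bags: B1 = {a, g, h, j, k}  B2 = {a, d, g, h, j}  B3 = {a, d, e, h, j}  B4 = {a, f, g, h, k}  B5 = {d, g, h, j, l}  B6 = {a, b, d, h, j}  B7 = {a, g, i, j, k}  B8 = {c, g, h, j, k}
Tree: B1–B2, B2–B3, B1–B4, B2–B5, B2–B6, B1–B7, B1–B8

Each bag holds 5 vertices, so the decomposition has width 4, which upper-bounds the treewidth. On the other hand G contains the 5-clique {a, d, g, h, j}. A clique must lie in a single bag of any decomposition, so no decomposition can have width below 4. Therefore the treewidth is 4.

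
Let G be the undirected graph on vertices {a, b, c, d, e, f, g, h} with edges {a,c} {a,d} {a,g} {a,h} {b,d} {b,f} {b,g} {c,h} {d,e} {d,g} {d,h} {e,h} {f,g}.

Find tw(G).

2

A width-2 tree decomposition is:
Bags: B1 = {d, e, h}  B2 = {a, d, h}  B3 = {a, d, g}  B4 = {b, d, g}  B5 = {b, f, g}  B6 = {a, c, h}
Tree: B1–B2, B2–B3, B3–B4, B4–B5, B2–B6
Each bag holds 3 vertices, so the decomposition has width 2, which upper-bounds the treewidth. Conversely, {a, d, g} is a clique of size 3, and the vertices of any clique must share a bag in every tree decomposition; so some bag has ≥ 3 vertices and tw(G) ≥ 2. Therefore the treewidth is 2.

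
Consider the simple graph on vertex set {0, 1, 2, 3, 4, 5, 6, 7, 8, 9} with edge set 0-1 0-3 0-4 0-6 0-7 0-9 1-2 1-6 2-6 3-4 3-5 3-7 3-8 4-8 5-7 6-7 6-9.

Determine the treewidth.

A width-2 tree decomposition is:
Bags: B1 = {0, 3, 7}  B2 = {0, 6, 7}  B3 = {0, 1, 6}  B4 = {0, 3, 4}  B5 = {1, 2, 6}  B6 = {3, 4, 8}  B7 = {0, 6, 9}  B8 = {3, 5, 7}
Tree: B1–B2, B2–B3, B1–B4, B3–B5, B4–B6, B3–B7, B1–B8
Every bag has size at most 3, so the width is 3 − 1 = 2 and tw(G) ≤ 2. Conversely, {0, 3, 4} is a clique of size 3, and the vertices of any clique must share a bag in every tree decomposition; so some bag has ≥ 3 vertices and tw(G) ≥ 2. The upper and lower bounds meet at 2, so that is the treewidth.

2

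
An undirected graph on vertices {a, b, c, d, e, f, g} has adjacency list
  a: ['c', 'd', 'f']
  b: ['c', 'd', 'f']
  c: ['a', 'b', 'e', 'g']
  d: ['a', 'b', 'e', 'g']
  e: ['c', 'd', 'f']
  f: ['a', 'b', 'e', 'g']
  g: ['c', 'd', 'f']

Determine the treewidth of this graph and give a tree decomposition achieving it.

Each bag holds 4 vertices, so the decomposition has width 3, which upper-bounds the treewidth. For the lower bound: the 4 vertex sets {e,f}, {b,c}, {d}, {a} are disjoint, each induces a connected subgraph, and every pair is joined by at least one edge of G. Contracting each set to a single vertex therefore yields K_{4} as a minor, and since treewidth is minor-monotone, tw(G) ≥ tw(K_{4}) = 3. Therefore the treewidth is 3.

Treewidth 3.
Bags: B1 = {c, d, e, f}  B2 = {b, c, d, f}  B3 = {a, c, d, f}  B4 = {c, d, f, g}
Tree: B1–B2, B2–B3, B3–B4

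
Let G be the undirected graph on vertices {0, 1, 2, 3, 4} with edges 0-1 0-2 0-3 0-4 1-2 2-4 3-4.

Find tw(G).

2

A width-2 tree decomposition is:
Bags: B1 = {0, 3, 4}  B2 = {0, 2, 4}  B3 = {0, 1, 2}
Tree: B1–B2, B2–B3
The largest bag has 3 vertices, giving width 2; this decomposition certifies tw(G) ≤ 2. On the other hand G contains the 3-clique {0, 1, 2}. A clique must lie in a single bag of any decomposition, so no decomposition can have width below 2. Therefore the treewidth is 2.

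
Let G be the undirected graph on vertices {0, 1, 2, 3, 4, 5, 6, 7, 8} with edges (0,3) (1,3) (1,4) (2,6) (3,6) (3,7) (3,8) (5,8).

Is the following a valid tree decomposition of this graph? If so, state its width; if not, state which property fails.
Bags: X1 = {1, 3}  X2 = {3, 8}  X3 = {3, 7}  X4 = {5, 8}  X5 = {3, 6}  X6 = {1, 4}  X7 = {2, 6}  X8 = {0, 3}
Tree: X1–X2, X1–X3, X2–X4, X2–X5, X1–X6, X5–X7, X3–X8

Vertex coverage: the bags together contain {0, 1, 2, 3, 4, 5, 6, 7, 8}, the full vertex set. Edge coverage: each edge of G has both endpoints in at least one bag. Running intersection: for every vertex, the bags containing it form a connected subtree. All three properties hold, so this is a valid tree decomposition of width max|bag| − 1 = 1, and hence tw(G) ≤ 1.

Yes; width 1.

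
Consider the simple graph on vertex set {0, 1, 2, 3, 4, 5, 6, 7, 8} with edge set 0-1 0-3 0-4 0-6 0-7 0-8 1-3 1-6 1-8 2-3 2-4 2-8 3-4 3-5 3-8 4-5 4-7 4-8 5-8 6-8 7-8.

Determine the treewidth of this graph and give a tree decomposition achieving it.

The largest bag has 4 vertices, giving width 3; this decomposition certifies tw(G) ≤ 3. For the lower bound, the 4 vertices {0, 1, 3, 8} are pairwise adjacent, and any tree decomposition puts a clique entirely inside one bag — forcing width ≥ 3. Hence tw(G) = 3 exactly.

Treewidth 3.
One such decomposition:
Bags: B1 = {0, 3, 4, 8}  B2 = {0, 4, 7, 8}  B3 = {2, 3, 4, 8}  B4 = {0, 1, 3, 8}  B5 = {3, 4, 5, 8}  B6 = {0, 1, 6, 8}
Tree: B1–B2, B1–B3, B1–B4, B1–B5, B4–B6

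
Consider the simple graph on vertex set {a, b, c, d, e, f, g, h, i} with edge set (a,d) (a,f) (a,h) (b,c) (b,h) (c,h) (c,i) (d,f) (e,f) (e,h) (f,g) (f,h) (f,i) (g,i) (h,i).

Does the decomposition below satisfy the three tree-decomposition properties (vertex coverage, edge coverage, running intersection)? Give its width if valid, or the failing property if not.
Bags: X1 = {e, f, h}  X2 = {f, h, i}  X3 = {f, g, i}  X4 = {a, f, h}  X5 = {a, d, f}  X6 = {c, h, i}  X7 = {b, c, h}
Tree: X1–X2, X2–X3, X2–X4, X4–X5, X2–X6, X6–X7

Checking the three conditions: (i) the bags cover all of {a, b, c, d, e, f, g, h, i}; (ii) for each edge, some bag contains both endpoints; (iii) the bags containing any fixed vertex form a subtree. All hold, so the decomposition is valid with width 3 − 1 = 2.

Yes; width 2.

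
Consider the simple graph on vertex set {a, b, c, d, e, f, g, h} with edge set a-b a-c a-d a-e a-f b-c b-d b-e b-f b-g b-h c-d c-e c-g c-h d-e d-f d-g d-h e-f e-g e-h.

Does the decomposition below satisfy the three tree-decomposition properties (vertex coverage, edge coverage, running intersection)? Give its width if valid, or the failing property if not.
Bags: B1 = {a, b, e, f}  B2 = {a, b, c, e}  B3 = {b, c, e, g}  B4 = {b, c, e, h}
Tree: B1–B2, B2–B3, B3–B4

A tree decomposition must satisfy three properties: every vertex lies in some bag; for every edge, both endpoints lie together in some bag; and for every vertex, the bags containing it form a connected subtree. Here vertex d appears in no bag, so the decomposition is invalid.

No — vertex d appears in no bag.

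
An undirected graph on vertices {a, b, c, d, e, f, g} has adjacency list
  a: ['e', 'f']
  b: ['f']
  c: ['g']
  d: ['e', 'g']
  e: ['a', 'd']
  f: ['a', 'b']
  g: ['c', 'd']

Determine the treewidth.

1

A width-1 tree decomposition is:
Bags: B1 = {c, g}  B2 = {d, g}  B3 = {d, e}  B4 = {a, e}  B5 = {a, f}  B6 = {b, f}
Tree: B1–B2, B2–B3, B3–B4, B4–B5, B5–B6
Every bag has size at most 2, so the width is 2 − 1 = 1 and tw(G) ≤ 1. G has an edge, so its treewidth is at least 1. The upper and lower bounds meet at 1, so that is the treewidth.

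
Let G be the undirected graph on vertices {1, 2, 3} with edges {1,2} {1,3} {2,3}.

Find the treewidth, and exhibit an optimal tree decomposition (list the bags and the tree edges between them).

Treewidth 2.
One such decomposition:
Bags: B1 = {1, 2, 3}
Tree: (single bag)

With just one bag of size 3, the width is 3 − 1 = 2, so tw(G) ≤ 2. Conversely, {1, 2, 3} is a clique of size 3, and the vertices of any clique must share a bag in every tree decomposition; so some bag has ≥ 3 vertices and tw(G) ≥ 2. Combining the bounds, tw(G) = 2.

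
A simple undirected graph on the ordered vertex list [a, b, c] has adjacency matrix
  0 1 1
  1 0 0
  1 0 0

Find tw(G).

1

A width-1 tree decomposition is:
Bags: B1 = {a, b}  B2 = {a, c}
Tree: B1–B2
The largest bag has 2 vertices, giving width 1; this decomposition certifies tw(G) ≤ 1. G has an edge, so its treewidth is at least 1. The upper and lower bounds meet at 1, so that is the treewidth.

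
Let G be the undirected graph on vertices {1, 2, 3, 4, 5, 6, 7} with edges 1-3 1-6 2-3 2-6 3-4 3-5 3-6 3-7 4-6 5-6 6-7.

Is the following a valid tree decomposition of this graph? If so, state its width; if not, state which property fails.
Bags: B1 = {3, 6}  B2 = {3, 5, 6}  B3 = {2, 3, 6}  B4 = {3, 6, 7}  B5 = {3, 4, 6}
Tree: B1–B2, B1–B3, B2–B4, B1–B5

No — vertex 1 appears in no bag.

A tree decomposition must satisfy three properties: every vertex lies in some bag; for every edge, both endpoints lie together in some bag; and for every vertex, the bags containing it form a connected subtree. Here vertex 1 appears in no bag, so the decomposition is invalid.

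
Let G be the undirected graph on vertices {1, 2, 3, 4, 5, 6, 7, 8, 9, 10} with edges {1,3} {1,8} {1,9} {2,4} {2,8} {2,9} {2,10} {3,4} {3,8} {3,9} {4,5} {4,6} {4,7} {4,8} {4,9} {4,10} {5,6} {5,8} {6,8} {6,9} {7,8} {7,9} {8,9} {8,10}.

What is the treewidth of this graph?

A width-3 tree decomposition is:
Bags: B1 = {1, 3, 8, 9}  B2 = {3, 4, 8, 9}  B3 = {2, 4, 8, 9}  B4 = {4, 6, 8, 9}  B5 = {4, 5, 6, 8}  B6 = {2, 4, 8, 10}  B7 = {4, 7, 8, 9}
Tree: B1–B2, B2–B3, B2–B4, B4–B5, B3–B6, B4–B7
Each bag holds 4 vertices, so the decomposition has width 3, which upper-bounds the treewidth. On the other hand G contains the 4-clique {1, 3, 8, 9}. A clique must lie in a single bag of any decomposition, so no decomposition can have width below 3. Hence tw(G) = 3 exactly.

3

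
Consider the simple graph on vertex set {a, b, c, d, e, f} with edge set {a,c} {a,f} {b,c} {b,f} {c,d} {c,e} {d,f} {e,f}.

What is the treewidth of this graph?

A width-2 tree decomposition is:
Bags: B1 = {a, c, f}  B2 = {c, d, f}  B3 = {c, e, f}  B4 = {b, c, f}
Tree: B1–B2, B2–B3, B3–B4
Each bag holds 3 vertices, so the decomposition has width 2, which upper-bounds the treewidth. Since a–c–d–f–a is a cycle in G, G is not acyclic. Forests are exactly the graphs of treewidth ≤ 1, so tw(G) ≥ 2. The upper and lower bounds meet at 2, so that is the treewidth.

2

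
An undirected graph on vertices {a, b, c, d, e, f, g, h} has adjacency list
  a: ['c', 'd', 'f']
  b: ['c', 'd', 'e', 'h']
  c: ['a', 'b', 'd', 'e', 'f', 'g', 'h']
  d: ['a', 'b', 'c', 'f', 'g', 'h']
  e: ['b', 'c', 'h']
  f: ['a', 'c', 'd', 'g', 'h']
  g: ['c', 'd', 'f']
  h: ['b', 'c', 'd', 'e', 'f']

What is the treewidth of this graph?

3

A width-3 tree decomposition is:
Bags: B1 = {c, d, f, h}  B2 = {b, c, d, h}  B3 = {a, c, d, f}  B4 = {b, c, e, h}  B5 = {c, d, f, g}
Tree: B1–B2, B1–B3, B2–B4, B1–B5
Each bag holds 4 vertices, so the decomposition has width 3, which upper-bounds the treewidth. On the other hand G contains the 4-clique {c, d, f, g}. A clique must lie in a single bag of any decomposition, so no decomposition can have width below 3. Therefore the treewidth is 3.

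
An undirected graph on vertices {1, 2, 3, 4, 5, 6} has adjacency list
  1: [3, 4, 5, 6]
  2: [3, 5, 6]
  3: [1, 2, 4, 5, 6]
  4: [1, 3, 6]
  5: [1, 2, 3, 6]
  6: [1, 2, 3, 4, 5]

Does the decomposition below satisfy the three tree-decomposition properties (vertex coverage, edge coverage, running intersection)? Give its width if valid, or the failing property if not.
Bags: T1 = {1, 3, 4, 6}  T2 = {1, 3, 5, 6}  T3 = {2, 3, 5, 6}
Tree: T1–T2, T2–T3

Checking the three conditions: (i) the bags cover all of {1, 2, 3, 4, 5, 6}; (ii) for each edge, some bag contains both endpoints; (iii) the bags containing any fixed vertex form a subtree. All hold, so the decomposition is valid with width 4 − 1 = 3.

Yes; width 3.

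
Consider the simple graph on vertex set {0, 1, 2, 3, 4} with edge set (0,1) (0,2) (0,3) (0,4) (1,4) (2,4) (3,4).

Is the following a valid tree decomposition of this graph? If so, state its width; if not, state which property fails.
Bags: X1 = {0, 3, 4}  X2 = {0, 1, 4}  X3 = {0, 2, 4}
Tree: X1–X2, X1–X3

Checking the three conditions: (i) the bags cover all of {0, 1, 2, 3, 4}; (ii) for each edge, some bag contains both endpoints; (iii) the bags containing any fixed vertex form a subtree. All hold, so the decomposition is valid with width 3 − 1 = 2.

Yes; width 2.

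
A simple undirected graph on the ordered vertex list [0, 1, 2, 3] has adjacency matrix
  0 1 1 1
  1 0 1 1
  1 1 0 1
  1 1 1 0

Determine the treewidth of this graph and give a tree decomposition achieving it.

With just one bag of size 4, the width is 4 − 1 = 3, so tw(G) ≤ 3. For the lower bound, the 4 vertices {0, 1, 2, 3} are pairwise adjacent, and any tree decomposition puts a clique entirely inside one bag — forcing width ≥ 3. Hence tw(G) = 3 exactly.

Treewidth 3.
Bags: B1 = {0, 1, 2, 3}
Tree: (single bag)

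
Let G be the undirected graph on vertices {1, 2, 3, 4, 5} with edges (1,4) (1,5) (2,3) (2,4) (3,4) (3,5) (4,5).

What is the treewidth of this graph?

A width-2 tree decomposition is:
Bags: B1 = {3, 4, 5}  B2 = {2, 3, 4}  B3 = {1, 4, 5}
Tree: B1–B2, B1–B3
The largest bag has 3 vertices, giving width 2; this decomposition certifies tw(G) ≤ 2. For the lower bound, the 3 vertices {1, 4, 5} are pairwise adjacent, and any tree decomposition puts a clique entirely inside one bag — forcing width ≥ 2. Hence tw(G) = 2 exactly.

2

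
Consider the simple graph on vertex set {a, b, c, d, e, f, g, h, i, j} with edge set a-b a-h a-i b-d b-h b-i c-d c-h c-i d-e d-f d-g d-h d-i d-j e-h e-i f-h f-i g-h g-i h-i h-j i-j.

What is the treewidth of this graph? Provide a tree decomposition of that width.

Each bag holds 4 vertices, so the decomposition has width 3, which upper-bounds the treewidth. For the lower bound, the 4 vertices {d, f, h, i} are pairwise adjacent, and any tree decomposition puts a clique entirely inside one bag — forcing width ≥ 3. Therefore the treewidth is 3.

Treewidth 3.
One such decomposition:
Bags: B1 = {d, e, h, i}  B2 = {d, h, i, j}  B3 = {d, g, h, i}  B4 = {d, f, h, i}  B5 = {c, d, h, i}  B6 = {b, d, h, i}  B7 = {a, b, h, i}
Tree: B1–B2, B1–B3, B1–B4, B2–B5, B1–B6, B6–B7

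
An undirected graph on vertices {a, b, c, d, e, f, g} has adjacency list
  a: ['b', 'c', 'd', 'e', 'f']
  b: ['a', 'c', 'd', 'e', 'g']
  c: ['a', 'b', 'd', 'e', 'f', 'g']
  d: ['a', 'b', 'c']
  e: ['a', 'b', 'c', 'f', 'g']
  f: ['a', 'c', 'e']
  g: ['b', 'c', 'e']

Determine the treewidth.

A width-3 tree decomposition is:
Bags: B1 = {a, c, e, f}  B2 = {a, b, c, e}  B3 = {b, c, e, g}  B4 = {a, b, c, d}
Tree: B1–B2, B2–B3, B2–B4
Every bag has size at most 4, so the width is 4 − 1 = 3 and tw(G) ≤ 3. On the other hand G contains the 4-clique {a, c, e, f}. A clique must lie in a single bag of any decomposition, so no decomposition can have width below 3. The upper and lower bounds meet at 3, so that is the treewidth.

3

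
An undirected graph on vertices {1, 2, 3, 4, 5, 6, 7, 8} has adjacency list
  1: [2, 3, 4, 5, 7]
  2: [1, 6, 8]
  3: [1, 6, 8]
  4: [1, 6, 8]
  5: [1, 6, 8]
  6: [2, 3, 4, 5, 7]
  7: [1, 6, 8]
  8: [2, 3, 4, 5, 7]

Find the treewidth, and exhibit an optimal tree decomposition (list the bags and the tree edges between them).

Each bag holds 4 vertices, so the decomposition has width 3, which upper-bounds the treewidth. For the lower bound: the 4 vertex sets {2,8}, {1,7}, {6}, {5} are disjoint, each induces a connected subgraph, and every pair is joined by at least one edge of G. Contracting each set to a single vertex therefore yields K_{4} as a minor, and since treewidth is minor-monotone, tw(G) ≥ tw(K_{4}) = 3. The upper and lower bounds meet at 3, so that is the treewidth.

Treewidth 3.
One optimal decomposition is:
Bags: B1 = {1, 2, 6, 8}  B2 = {1, 6, 7, 8}  B3 = {1, 5, 6, 8}  B4 = {1, 3, 6, 8}  B5 = {1, 4, 6, 8}
Tree: B1–B2, B2–B3, B3–B4, B4–B5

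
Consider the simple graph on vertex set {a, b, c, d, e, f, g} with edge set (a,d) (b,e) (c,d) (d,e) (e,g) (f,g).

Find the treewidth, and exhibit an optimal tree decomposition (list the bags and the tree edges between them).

Treewidth 1.
One optimal decomposition is:
Bags: B1 = {e, g}  B2 = {b, e}  B3 = {f, g}  B4 = {d, e}  B5 = {c, d}  B6 = {a, d}
Tree: B1–B2, B1–B3, B1–B4, B4–B5, B4–B6

The largest bag has 2 vertices, giving width 1; this decomposition certifies tw(G) ≤ 1. G has an edge, so its treewidth is at least 1. The upper and lower bounds meet at 1, so that is the treewidth.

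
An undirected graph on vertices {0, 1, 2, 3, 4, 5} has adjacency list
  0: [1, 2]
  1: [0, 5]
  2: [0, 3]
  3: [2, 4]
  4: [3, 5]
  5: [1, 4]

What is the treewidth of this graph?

A width-2 tree decomposition is:
Bags: B1 = {0, 1, 2}  B2 = {1, 2, 3}  B3 = {1, 3, 4}  B4 = {1, 4, 5}
Tree: B1–B2, B2–B3, B3–B4
The largest bag has 3 vertices, giving width 2; this decomposition certifies tw(G) ≤ 2. For the lower bound, G contains the cycle 1–0–2–3–4–5–1, so G is not a forest; only forests have treewidth ≤ 1, hence tw(G) ≥ 2. Hence tw(G) = 2 exactly.

2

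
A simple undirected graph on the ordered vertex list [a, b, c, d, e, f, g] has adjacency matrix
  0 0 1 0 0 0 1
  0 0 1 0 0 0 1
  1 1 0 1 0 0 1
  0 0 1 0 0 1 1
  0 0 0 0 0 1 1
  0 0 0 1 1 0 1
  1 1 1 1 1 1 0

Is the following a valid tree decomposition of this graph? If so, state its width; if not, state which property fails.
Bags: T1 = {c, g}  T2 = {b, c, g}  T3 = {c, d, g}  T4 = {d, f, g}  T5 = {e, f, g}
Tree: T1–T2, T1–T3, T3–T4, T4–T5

A tree decomposition must satisfy three properties: every vertex lies in some bag; for every edge, both endpoints lie together in some bag; and for every vertex, the bags containing it form a connected subtree. Here vertex a appears in no bag, so the decomposition is invalid.

No — vertex a appears in no bag.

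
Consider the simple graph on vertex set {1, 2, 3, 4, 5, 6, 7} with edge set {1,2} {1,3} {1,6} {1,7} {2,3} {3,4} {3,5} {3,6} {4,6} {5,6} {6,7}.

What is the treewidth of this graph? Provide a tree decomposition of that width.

Treewidth 2.
One optimal decomposition is:
Bags: B1 = {1, 3, 6}  B2 = {3, 5, 6}  B3 = {1, 6, 7}  B4 = {1, 2, 3}  B5 = {3, 4, 6}
Tree: B1–B2, B1–B3, B1–B4, B1–B5

Each bag holds 3 vertices, so the decomposition has width 2, which upper-bounds the treewidth. On the other hand G contains the 3-clique {1, 2, 3}. A clique must lie in a single bag of any decomposition, so no decomposition can have width below 2. Therefore the treewidth is 2.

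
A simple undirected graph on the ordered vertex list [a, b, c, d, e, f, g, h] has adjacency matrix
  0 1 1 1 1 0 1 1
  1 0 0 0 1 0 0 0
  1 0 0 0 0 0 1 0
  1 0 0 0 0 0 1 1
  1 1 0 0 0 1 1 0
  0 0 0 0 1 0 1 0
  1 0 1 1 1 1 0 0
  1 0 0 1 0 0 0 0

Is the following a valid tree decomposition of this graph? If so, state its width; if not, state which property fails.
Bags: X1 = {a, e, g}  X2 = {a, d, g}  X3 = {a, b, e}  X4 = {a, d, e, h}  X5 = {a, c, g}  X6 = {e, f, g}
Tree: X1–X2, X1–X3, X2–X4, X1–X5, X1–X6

No — bags containing vertex e are not connected in the tree.

A tree decomposition must satisfy three properties: every vertex lies in some bag; for every edge, both endpoints lie together in some bag; and for every vertex, the bags containing it form a connected subtree. Here bags containing vertex e are not connected in the tree, so the decomposition is invalid.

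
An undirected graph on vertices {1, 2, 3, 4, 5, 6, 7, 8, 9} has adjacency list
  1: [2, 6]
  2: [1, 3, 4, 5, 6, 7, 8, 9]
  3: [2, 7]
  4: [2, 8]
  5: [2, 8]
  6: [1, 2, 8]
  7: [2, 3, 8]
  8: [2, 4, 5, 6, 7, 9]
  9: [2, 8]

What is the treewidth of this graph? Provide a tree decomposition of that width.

Treewidth 2.
One optimal decomposition is:
Bags: B1 = {2, 6, 8}  B2 = {2, 7, 8}  B3 = {2, 8, 9}  B4 = {2, 5, 8}  B5 = {1, 2, 6}  B6 = {2, 4, 8}  B7 = {2, 3, 7}
Tree: B1–B2, B1–B3, B2–B4, B1–B5, B1–B6, B2–B7

Every bag has size at most 3, so the width is 3 − 1 = 2 and tw(G) ≤ 2. Conversely, {2, 4, 8} is a clique of size 3, and the vertices of any clique must share a bag in every tree decomposition; so some bag has ≥ 3 vertices and tw(G) ≥ 2. Combining the bounds, tw(G) = 2.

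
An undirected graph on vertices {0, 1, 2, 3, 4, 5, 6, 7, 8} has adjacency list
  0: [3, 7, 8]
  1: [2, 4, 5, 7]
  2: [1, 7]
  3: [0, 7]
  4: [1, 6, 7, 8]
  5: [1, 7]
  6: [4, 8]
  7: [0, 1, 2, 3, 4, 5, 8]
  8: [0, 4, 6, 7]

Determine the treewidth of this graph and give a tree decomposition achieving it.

Each bag holds 3 vertices, so the decomposition has width 2, which upper-bounds the treewidth. On the other hand G contains the 3-clique {4, 6, 8}. A clique must lie in a single bag of any decomposition, so no decomposition can have width below 2. Combining the bounds, tw(G) = 2.

Treewidth 2.
Bags: B1 = {4, 7, 8}  B2 = {4, 6, 8}  B3 = {1, 4, 7}  B4 = {0, 7, 8}  B5 = {1, 5, 7}  B6 = {1, 2, 7}  B7 = {0, 3, 7}
Tree: B1–B2, B1–B3, B1–B4, B3–B5, B3–B6, B4–B7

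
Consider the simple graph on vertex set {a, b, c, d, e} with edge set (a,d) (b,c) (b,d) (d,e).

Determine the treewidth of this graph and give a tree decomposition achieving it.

Treewidth 1.
Bags: B1 = {a, d}  B2 = {b, d}  B3 = {b, c}  B4 = {d, e}
Tree: B1–B2, B2–B3, B1–B4

The largest bag has 2 vertices, giving width 1; this decomposition certifies tw(G) ≤ 1. Since G has at least one edge (e.g. a–d), it is not an edgeless graph, so tw(G) ≥ 1. Hence tw(G) = 1 exactly.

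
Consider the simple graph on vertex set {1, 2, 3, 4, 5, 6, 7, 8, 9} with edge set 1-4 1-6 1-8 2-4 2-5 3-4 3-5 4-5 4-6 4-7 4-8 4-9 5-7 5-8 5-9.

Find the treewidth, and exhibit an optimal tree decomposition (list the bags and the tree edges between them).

Treewidth 2.
One such decomposition:
Bags: B1 = {1, 4, 6}  B2 = {1, 4, 8}  B3 = {4, 5, 8}  B4 = {4, 5, 9}  B5 = {4, 5, 7}  B6 = {3, 4, 5}  B7 = {2, 4, 5}
Tree: B1–B2, B2–B3, B3–B4, B3–B5, B3–B6, B3–B7

Each bag holds 3 vertices, so the decomposition has width 2, which upper-bounds the treewidth. On the other hand G contains the 3-clique {1, 4, 8}. A clique must lie in a single bag of any decomposition, so no decomposition can have width below 2. Combining the bounds, tw(G) = 2.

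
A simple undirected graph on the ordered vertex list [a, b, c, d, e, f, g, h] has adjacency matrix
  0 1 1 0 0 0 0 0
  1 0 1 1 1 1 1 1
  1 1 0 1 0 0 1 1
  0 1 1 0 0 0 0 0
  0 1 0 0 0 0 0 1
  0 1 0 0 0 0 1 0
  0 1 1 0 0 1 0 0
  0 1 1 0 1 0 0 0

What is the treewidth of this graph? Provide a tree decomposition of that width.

The largest bag has 3 vertices, giving width 2; this decomposition certifies tw(G) ≤ 2. Conversely, {b, e, h} is a clique of size 3, and the vertices of any clique must share a bag in every tree decomposition; so some bag has ≥ 3 vertices and tw(G) ≥ 2. Therefore the treewidth is 2.

Treewidth 2.
Bags: B1 = {b, c, d}  B2 = {b, c, g}  B3 = {b, c, h}  B4 = {b, f, g}  B5 = {a, b, c}  B6 = {b, e, h}
Tree: B1–B2, B2–B3, B2–B4, B1–B5, B3–B6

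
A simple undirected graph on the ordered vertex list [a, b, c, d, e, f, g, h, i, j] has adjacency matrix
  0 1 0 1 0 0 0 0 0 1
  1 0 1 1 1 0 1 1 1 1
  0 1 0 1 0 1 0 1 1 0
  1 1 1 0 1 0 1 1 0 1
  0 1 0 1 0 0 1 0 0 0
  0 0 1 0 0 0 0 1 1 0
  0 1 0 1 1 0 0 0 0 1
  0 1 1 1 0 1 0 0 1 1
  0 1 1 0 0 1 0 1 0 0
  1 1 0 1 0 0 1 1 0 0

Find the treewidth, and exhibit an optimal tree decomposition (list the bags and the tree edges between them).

Treewidth 3.
One optimal decomposition is:
Bags: B1 = {b, d, h, j}  B2 = {b, d, g, j}  B3 = {b, c, d, h}  B4 = {b, c, h, i}  B5 = {c, f, h, i}  B6 = {a, b, d, j}  B7 = {b, d, e, g}
Tree: B1–B2, B1–B3, B3–B4, B4–B5, B2–B6, B2–B7

Each bag holds 4 vertices, so the decomposition has width 3, which upper-bounds the treewidth. On the other hand G contains the 4-clique {c, f, h, i}. A clique must lie in a single bag of any decomposition, so no decomposition can have width below 3. Hence tw(G) = 3 exactly.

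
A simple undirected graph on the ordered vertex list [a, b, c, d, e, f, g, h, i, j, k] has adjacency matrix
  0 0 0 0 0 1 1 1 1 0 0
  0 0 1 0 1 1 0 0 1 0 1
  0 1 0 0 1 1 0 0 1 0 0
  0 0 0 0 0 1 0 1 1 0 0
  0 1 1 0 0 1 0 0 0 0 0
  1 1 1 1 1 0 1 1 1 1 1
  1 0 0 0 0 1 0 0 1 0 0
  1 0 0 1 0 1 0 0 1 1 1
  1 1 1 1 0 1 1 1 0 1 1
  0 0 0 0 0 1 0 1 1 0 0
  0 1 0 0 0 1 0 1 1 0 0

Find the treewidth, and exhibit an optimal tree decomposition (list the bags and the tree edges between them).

The largest bag has 4 vertices, giving width 3; this decomposition certifies tw(G) ≤ 3. On the other hand G contains the 4-clique {b, c, e, f}. A clique must lie in a single bag of any decomposition, so no decomposition can have width below 3. The upper and lower bounds meet at 3, so that is the treewidth.

Treewidth 3.
One such decomposition:
Bags: B1 = {f, h, i, k}  B2 = {d, f, h, i}  B3 = {b, f, i, k}  B4 = {b, c, f, i}  B5 = {a, f, h, i}  B6 = {a, f, g, i}  B7 = {b, c, e, f}  B8 = {f, h, i, j}
Tree: B1–B2, B1–B3, B3–B4, B2–B5, B5–B6, B4–B7, B5–B8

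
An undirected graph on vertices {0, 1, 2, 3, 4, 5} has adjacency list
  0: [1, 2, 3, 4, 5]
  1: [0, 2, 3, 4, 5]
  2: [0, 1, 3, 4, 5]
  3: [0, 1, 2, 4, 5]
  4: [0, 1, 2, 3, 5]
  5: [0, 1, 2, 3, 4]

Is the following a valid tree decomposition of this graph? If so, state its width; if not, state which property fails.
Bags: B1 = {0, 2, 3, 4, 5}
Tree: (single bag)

A tree decomposition must satisfy three properties: every vertex lies in some bag; for every edge, both endpoints lie together in some bag; and for every vertex, the bags containing it form a connected subtree. Here vertex 1 appears in no bag, so the decomposition is invalid.

No — vertex 1 appears in no bag.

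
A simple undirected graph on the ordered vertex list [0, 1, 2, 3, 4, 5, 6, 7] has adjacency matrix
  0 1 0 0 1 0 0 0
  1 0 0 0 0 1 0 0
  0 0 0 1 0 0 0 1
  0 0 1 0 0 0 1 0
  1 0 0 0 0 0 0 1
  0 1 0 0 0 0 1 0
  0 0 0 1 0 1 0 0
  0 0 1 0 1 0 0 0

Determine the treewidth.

2

A width-2 tree decomposition is:
Bags: B1 = {2, 3, 6}  B2 = {2, 6, 7}  B3 = {4, 6, 7}  B4 = {0, 4, 6}  B5 = {0, 1, 6}  B6 = {1, 5, 6}
Tree: B1–B2, B2–B3, B3–B4, B4–B5, B5–B6
Each bag holds 3 vertices, so the decomposition has width 2, which upper-bounds the treewidth. For the lower bound, G contains the cycle 6–3–2–7–4–0–1–5–6, so G is not a forest; only forests have treewidth ≤ 1, hence tw(G) ≥ 2. Combining the bounds, tw(G) = 2.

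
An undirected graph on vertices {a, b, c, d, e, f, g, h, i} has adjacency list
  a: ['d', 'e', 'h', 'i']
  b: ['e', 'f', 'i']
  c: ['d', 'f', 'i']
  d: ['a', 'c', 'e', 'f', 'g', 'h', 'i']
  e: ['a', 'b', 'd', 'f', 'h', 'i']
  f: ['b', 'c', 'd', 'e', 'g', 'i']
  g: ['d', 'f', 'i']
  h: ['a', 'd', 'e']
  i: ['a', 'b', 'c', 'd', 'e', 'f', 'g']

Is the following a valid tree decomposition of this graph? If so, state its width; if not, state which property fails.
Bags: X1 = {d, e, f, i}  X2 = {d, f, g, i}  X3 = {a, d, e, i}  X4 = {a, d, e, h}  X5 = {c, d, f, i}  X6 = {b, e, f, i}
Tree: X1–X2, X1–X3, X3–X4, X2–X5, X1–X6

Vertex coverage: the bags together contain {a, b, c, d, e, f, g, h, i}, the full vertex set. Edge coverage: each edge of G has both endpoints in at least one bag. Running intersection: for every vertex, the bags containing it form a connected subtree. All three properties hold, so this is a valid tree decomposition of width max|bag| − 1 = 3, and hence tw(G) ≤ 3.

Yes; width 3.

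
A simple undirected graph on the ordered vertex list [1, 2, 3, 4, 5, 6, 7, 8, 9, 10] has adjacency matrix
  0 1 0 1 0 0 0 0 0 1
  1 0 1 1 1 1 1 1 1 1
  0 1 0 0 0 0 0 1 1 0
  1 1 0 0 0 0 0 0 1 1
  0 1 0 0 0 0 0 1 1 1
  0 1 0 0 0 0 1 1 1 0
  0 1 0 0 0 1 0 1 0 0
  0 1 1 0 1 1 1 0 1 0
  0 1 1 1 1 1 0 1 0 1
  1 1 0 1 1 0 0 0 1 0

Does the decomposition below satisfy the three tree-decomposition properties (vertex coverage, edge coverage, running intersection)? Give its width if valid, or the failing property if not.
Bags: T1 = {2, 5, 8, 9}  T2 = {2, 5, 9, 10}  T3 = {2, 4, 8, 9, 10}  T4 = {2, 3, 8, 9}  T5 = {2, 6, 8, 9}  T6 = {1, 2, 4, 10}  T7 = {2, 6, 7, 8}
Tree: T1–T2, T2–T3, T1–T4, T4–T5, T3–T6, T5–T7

A tree decomposition must satisfy three properties: every vertex lies in some bag; for every edge, both endpoints lie together in some bag; and for every vertex, the bags containing it form a connected subtree. Here bags containing vertex 8 are not connected in the tree, so the decomposition is invalid.

No — bags containing vertex 8 are not connected in the tree.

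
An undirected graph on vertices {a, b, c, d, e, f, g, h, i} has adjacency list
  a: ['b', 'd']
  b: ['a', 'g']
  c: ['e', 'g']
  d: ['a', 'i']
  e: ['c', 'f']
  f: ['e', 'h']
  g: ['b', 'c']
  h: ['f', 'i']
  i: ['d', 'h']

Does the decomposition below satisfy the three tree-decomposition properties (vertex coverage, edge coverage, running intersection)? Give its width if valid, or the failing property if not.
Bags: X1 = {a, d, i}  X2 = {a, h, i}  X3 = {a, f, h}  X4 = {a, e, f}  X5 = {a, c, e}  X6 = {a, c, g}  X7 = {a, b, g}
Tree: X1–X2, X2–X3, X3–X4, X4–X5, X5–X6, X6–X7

Yes; width 2.

Every vertex of G appears in some bag (union = {a, b, c, d, e, f, g, h, i}); every edge is covered by a bag; and for each vertex v the set of bags containing v is connected in the bag tree. The decomposition is therefore valid. The largest bag has 3 vertices, so the width is 2.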